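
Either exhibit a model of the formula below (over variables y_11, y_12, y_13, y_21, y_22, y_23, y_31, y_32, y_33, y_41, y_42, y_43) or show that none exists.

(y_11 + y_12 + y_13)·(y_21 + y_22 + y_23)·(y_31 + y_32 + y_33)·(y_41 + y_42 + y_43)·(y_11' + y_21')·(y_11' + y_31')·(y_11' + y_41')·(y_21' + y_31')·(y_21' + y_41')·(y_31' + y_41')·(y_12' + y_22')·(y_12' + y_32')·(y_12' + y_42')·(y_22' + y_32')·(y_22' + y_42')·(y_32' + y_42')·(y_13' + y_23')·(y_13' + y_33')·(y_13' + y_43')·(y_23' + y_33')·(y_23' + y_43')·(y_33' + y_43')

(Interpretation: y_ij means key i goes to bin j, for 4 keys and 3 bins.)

UNSATISFIABLE

Case y_11 = 0:
Case y_12 = 1:
From the singleton clause (y_22'), y_22 = 0.
From the singleton clause (y_32'), y_32 = 0.
From the singleton clause (y_42'), y_42 = 0.
Case y_21 = 1:
From the singleton clause (y_31'), y_31 = 0.
From the singleton clause (y_33), y_33 = 1.
From the singleton clause (y_41'), y_41 = 0.
From the singleton clause (y_43), y_43 = 1.
That conflicts with the unit clause (y_43').
That branch fails; take y_21 = 0 instead.
From the singleton clause (y_23), y_23 = 1.
From the singleton clause (y_13'), y_13 = 0.
From the singleton clause (y_33'), y_33 = 0.
From the singleton clause (y_31), y_31 = 1.
From the singleton clause (y_41'), y_41 = 0.
From the singleton clause (y_43), y_43 = 1.
That conflicts with the unit clause (y_43').
Both values of y_21 lead to a conflict.
That branch fails; take y_12 = 0 instead.
From the singleton clause (y_13), y_13 = 1.
From the singleton clause (y_23'), y_23 = 0.
From the singleton clause (y_33'), y_33 = 0.
From the singleton clause (y_43'), y_43 = 0.
Case y_21 = 1:
From the singleton clause (y_31'), y_31 = 0.
From the singleton clause (y_32), y_32 = 1.
From the singleton clause (y_41'), y_41 = 0.
From the singleton clause (y_42), y_42 = 1.
That conflicts with the unit clause (y_42').
That branch fails; take y_21 = 0 instead.
From the singleton clause (y_22), y_22 = 1.
From the singleton clause (y_32'), y_32 = 0.
From the singleton clause (y_31), y_31 = 1.
From the singleton clause (y_41'), y_41 = 0.
From the singleton clause (y_42), y_42 = 1.
That conflicts with the unit clause (y_42').
Both values of y_21 lead to a conflict.
Both values of y_12 lead to a conflict.
That branch fails; take y_11 = 1 instead.
From the singleton clause (y_21'), y_21 = 0.
From the singleton clause (y_31'), y_31 = 0.
From the singleton clause (y_41'), y_41 = 0.
Case y_22 = 1:
From the singleton clause (y_12'), y_12 = 0.
From the singleton clause (y_32'), y_32 = 0.
From the singleton clause (y_33), y_33 = 1.
From the singleton clause (y_42'), y_42 = 0.
From the singleton clause (y_43), y_43 = 1.
That conflicts with the unit clause (y_43').
That branch fails; take y_22 = 0 instead.
From the singleton clause (y_23), y_23 = 1.
From the singleton clause (y_13'), y_13 = 0.
From the singleton clause (y_33'), y_33 = 0.
From the singleton clause (y_32), y_32 = 1.
From the singleton clause (y_12'), y_12 = 0.
From the singleton clause (y_42'), y_42 = 0.
From the singleton clause (y_43), y_43 = 1.
That conflicts with the unit clause (y_43').
Both values of y_22 lead to a conflict.
Both values of y_11 lead to a conflict.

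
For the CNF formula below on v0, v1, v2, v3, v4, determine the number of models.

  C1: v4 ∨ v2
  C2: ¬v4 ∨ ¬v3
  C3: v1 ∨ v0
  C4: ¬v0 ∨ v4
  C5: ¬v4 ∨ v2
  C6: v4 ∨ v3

There are 2^5 = 32 truth assignments over (v0, v1, v2, v3, v4).
Split on v0. With v0 = True, the clauses containing v0 are satisfied and ¬v0 drops from the rest; 2 of the 2^4 = 16 assignments to the other variables satisfy what remains.
With v0 = False, by the same count on the reduced clause set, 2 assignments work.
(One model: v0=F, v1=T, v2=T, v3=F, v4=T.)
Total: 2 + 2 = 4.

4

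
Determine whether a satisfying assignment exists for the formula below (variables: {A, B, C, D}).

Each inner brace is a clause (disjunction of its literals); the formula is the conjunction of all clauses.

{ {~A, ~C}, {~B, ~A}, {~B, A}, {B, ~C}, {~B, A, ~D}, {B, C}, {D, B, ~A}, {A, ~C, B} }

Case A = 0:
From the singleton clause (~B), B = 0.
From the singleton clause (~C), C = 0.
Now (C) is unsatisfied and unit — conflict.
That branch fails; take A = 1 instead.
From the singleton clause (~C), C = 0.
From the singleton clause (~B), B = 0.
Now (B) is unsatisfied and unit — conflict.
Both values of A lead to a conflict.
No assignment satisfies every clause.

No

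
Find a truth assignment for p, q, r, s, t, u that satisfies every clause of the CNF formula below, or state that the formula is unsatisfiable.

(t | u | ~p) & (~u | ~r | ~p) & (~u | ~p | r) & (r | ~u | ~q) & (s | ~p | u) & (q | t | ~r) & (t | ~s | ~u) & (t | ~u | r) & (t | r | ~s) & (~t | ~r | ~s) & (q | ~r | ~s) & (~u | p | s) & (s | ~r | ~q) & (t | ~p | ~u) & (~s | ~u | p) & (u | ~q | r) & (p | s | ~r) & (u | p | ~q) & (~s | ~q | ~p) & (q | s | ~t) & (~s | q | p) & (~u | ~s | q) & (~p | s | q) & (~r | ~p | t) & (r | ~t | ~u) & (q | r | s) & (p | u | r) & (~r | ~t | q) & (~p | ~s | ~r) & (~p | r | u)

UNSATISFIABLE

Suppose t = 1.
Suppose r = 0.
(~u) alone gives u = 0.
(~q) alone gives q = 0.
(s) alone gives s = 1.
(p) alone gives p = 1.
That conflicts with the unit clause (~p).
Backtrack on r: now try r = 1.
(~s) alone gives s = 0.
(~q) alone gives q = 0.
That conflicts with the unit clause (q).
Neither r = 1 nor r = 0 works.
Backtrack on t: now try t = 0.
Suppose u = 1.
(~s) alone gives s = 0.
(r) alone gives r = 1.
(~p) alone gives p = 0.
That conflicts with the unit clause (p).
Backtrack on u: now try u = 0.
(~p) alone gives p = 0.
(~q) alone gives q = 0.
(~r) alone gives r = 0.
That conflicts with the unit clause (r).
Neither u = 1 nor u = 0 works.
Neither t = 1 nor t = 0 works.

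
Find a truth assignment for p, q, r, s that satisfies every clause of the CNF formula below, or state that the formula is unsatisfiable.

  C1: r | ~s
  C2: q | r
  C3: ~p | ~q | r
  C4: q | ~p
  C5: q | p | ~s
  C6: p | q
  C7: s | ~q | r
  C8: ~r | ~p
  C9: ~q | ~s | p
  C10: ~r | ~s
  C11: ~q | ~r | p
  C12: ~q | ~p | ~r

Try r = 1.
(~p) alone gives p = 0.
(q) alone gives q = 1.
But (~q) is also a unit clause — contradiction.
That branch fails; take r = 0 instead.
(~s) alone gives s = 0.
(q) alone gives q = 1.
But (~q) is also a unit clause — contradiction.
Neither r = 1 nor r = 0 works.

UNSATISFIABLE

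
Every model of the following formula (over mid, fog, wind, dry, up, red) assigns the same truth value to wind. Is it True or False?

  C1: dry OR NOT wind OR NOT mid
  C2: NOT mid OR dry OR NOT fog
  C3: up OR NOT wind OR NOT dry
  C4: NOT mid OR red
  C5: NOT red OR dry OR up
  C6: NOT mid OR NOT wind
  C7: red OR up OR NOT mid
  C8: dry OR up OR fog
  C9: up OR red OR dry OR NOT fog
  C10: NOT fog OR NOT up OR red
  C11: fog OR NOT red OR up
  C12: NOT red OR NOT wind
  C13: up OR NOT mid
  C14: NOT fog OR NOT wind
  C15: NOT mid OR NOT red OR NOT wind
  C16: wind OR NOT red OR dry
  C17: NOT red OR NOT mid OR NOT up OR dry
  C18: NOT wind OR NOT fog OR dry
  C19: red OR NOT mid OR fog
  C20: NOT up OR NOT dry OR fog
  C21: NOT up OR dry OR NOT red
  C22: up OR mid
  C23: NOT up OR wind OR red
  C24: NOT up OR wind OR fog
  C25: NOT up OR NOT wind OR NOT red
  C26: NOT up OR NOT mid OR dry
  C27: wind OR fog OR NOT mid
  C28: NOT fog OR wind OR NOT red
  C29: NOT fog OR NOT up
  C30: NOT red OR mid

True

Suppose wind = false.
Suppose mid = false.
(up) alone gives up = true.
(red) alone gives red = true.
Now (NOT red) is unsatisfied and unit — conflict.
That branch fails; take mid = true instead.
(red) alone gives red = true.
(up) alone gives up = true.
(dry) alone gives dry = true.
(fog) alone gives fog = true.
Now (NOT fog) is unsatisfied and unit — conflict.
Neither mid = true nor mid = false works.
So every satisfying assignment has wind = True.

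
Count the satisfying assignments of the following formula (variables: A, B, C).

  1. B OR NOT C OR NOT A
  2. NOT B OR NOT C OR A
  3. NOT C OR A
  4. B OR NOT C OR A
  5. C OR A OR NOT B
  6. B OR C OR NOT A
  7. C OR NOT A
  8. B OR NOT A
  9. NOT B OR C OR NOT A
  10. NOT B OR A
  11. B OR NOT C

There are 2^3 = 8 truth assignments over (A, B, C).
Split on B. With B = true, the clauses containing B are satisfied and NOT B drops from the rest; 1 of the 2^2 = 4 assignments to the other variables satisfy what remains.
With B = false, by the same count on the reduced clause set, 1 assignment works.
(One model: A=F, B=F, C=F.)
Total: 1 + 1 = 2.

2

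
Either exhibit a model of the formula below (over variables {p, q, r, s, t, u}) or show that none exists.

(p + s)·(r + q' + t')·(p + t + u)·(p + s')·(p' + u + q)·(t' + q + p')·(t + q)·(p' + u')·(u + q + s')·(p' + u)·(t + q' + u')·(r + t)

UNSATISFIABLE

Try p = 1.
(u') alone gives u = 0.
Now (u) is unsatisfied and unit — conflict.
Undo p and try p = 0.
(s) alone gives s = 1.
Now (s') is unsatisfied and unit — conflict.
Neither p = 1 nor p = 0 works.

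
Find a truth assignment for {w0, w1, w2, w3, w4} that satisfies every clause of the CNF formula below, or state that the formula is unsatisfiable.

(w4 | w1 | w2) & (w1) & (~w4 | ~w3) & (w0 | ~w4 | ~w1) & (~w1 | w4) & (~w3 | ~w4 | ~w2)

w0 ↦ 1; w1 ↦ 1; w2 ↦ 0; w3 ↦ 0; w4 ↦ 1

(w1) alone gives w1 = 1.
(w4) alone gives w4 = 1.
(~w3) alone gives w3 = 0.
(w0) alone gives w0 = 1.
Every clause is now satisfied; w2 is unconstrained.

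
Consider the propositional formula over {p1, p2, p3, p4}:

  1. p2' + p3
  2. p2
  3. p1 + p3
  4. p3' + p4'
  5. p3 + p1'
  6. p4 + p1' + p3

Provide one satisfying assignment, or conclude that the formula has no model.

Unit clause (p2) forces p2 = 1.
Unit clause (p3) forces p3 = 1.
Unit clause (p4') forces p4 = 0.
Every clause is now satisfied; p1 is unconstrained.

p1=0; p2=1; p3=1; p4=0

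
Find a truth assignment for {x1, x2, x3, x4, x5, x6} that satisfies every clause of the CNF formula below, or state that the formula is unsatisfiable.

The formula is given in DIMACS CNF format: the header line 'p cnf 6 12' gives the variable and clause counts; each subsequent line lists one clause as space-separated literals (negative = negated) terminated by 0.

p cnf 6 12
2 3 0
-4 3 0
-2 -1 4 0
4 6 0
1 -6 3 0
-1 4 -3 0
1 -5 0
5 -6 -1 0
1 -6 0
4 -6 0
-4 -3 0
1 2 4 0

UNSATISFIABLE

Branch on x2: set x2 = True.
Branch on x4: set x4 = False.
Unit clause (¬x1) forces x1 = False.
Unit clause (x6) forces x6 = True.
That conflicts with the unit clause (¬x6).
Undo x4 and try x4 = True.
Unit clause (x3) forces x3 = True.
That conflicts with the unit clause (¬x3).
Either choice for x4 ends in contradiction.
Undo x2 and try x2 = False.
Unit clause (x3) forces x3 = True.
Unit clause (¬x4) forces x4 = False.
Unit clause (x6) forces x6 = True.
That conflicts with the unit clause (¬x6).
Either choice for x2 ends in contradiction.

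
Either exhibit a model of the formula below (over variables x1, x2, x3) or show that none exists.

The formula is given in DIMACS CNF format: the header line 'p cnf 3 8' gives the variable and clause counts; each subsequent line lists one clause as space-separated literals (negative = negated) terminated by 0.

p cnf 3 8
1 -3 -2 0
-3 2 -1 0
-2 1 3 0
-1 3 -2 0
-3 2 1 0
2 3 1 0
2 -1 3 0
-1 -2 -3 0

UNSATISFIABLE

Try x1 = True.
Try x3 = False.
The clause (¬x2) is unit, so x2 = False.
That conflicts with the unit clause (x2).
So x3 must be the other value — set x3 = True.
The clause (x2) is unit, so x2 = True.
That conflicts with the unit clause (¬x2).
Both values of x3 lead to a conflict.
So x1 must be the other value — set x1 = False.
Try x3 = False.
The clause (¬x2) is unit, so x2 = False.
That conflicts with the unit clause (x2).
So x3 must be the other value — set x3 = True.
The clause (¬x2) is unit, so x2 = False.
That conflicts with the unit clause (x2).
Both values of x3 lead to a conflict.
Both values of x1 lead to a conflict.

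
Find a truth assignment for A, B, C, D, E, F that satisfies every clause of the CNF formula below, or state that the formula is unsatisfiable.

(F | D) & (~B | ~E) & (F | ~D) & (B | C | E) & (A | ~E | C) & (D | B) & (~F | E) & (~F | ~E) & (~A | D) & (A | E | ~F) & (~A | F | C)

Try F = 1.
(E) alone gives E = 1.
That conflicts with the unit clause (~E).
So F must be the other value — set F = 0.
(D) alone gives D = 1.
That conflicts with the unit clause (~D).
Both values of F lead to a conflict.

UNSATISFIABLE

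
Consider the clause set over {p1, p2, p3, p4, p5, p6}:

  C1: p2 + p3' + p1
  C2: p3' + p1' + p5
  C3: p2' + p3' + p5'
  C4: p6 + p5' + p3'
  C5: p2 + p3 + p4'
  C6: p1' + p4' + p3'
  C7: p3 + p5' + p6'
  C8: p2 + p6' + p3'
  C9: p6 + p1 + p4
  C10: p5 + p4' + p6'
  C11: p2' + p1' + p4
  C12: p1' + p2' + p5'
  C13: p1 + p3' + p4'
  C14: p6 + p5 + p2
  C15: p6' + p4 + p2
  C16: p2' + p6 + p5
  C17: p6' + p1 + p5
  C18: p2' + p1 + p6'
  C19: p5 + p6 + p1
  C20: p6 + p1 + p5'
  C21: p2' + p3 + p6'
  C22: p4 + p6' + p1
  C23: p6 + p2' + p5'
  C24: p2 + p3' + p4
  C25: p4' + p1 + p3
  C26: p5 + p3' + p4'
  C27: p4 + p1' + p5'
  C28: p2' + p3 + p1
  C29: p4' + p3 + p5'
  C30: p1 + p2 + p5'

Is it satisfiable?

Suppose p2 = 1.
Suppose p3 = 0.
(p6') alone gives p6 = 0.
(p5) alone gives p5 = 1.
But (p5') is also a unit clause — contradiction.
Undo p3 and try p3 = 1.
(p5') alone gives p5 = 0.
(p1') alone gives p1 = 0.
(p4') alone gives p4 = 0.
(p6) alone gives p6 = 1.
But (p6') is also a unit clause — contradiction.
Either choice for p3 ends in contradiction.
Undo p2 and try p2 = 0.
Suppose p3 = 0.
(p4') alone gives p4 = 0.
(p6') alone gives p6 = 0.
(p1) alone gives p1 = 1.
(p5) alone gives p5 = 1.
But (p5') is also a unit clause — contradiction.
Undo p3 and try p3 = 1.
(p1) alone gives p1 = 1.
(p5) alone gives p5 = 1.
(p6) alone gives p6 = 1.
But (p6') is also a unit clause — contradiction.
Either choice for p3 ends in contradiction.
Either choice for p2 ends in contradiction.
No assignment satisfies every clause.

Unsatisfiable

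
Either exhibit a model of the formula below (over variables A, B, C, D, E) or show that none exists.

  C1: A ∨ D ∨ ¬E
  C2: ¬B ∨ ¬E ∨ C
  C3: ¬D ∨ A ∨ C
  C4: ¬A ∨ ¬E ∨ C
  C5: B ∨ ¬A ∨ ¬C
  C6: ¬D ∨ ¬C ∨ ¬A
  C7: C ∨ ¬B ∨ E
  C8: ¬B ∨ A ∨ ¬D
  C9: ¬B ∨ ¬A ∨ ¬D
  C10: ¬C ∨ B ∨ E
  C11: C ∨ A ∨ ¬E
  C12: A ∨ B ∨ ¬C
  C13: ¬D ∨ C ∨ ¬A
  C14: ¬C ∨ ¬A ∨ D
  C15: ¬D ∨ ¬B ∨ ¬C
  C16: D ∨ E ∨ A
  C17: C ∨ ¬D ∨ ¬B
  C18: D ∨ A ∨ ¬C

Case A = True:
Case E = False:
Case B = False:
The clause (¬C) is unit, so C = False.
The clause (¬D) is unit, so D = False.
Every clause now holds.

A=True,  B=False,  C=False,  D=False,  E=False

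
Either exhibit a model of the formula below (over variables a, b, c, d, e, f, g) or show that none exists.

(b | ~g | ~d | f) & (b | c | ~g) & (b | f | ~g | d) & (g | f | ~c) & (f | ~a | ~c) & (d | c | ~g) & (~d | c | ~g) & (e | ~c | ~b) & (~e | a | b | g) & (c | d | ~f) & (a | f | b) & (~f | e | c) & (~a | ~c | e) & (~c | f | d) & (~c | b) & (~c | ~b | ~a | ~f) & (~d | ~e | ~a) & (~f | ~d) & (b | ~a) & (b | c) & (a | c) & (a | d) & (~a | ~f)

Branch on c: set c = 0.
(b) alone gives b = 1.
(a) alone gives a = 1.
(~f) alone gives f = 0.
Branch on d: set d = 0.
(~g) alone gives g = 0.
All clauses hold; e can take either value.

a ↦ 1,  b ↦ 1,  c ↦ 0,  d ↦ 0,  e ↦ 0,  f ↦ 0,  g ↦ 0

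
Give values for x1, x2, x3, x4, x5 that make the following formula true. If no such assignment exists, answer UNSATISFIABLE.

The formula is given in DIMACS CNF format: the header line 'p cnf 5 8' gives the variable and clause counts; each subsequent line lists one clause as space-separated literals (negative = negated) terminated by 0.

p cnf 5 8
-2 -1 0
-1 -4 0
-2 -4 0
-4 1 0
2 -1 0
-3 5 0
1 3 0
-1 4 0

Suppose x2 = True.
(¬x1) alone gives x1 = False.
(¬x4) alone gives x4 = False.
(x3) alone gives x3 = True.
(x5) alone gives x5 = True.
All clauses are satisfied.

x1 ↦ False,  x2 ↦ True,  x3 ↦ True,  x4 ↦ False,  x5 ↦ True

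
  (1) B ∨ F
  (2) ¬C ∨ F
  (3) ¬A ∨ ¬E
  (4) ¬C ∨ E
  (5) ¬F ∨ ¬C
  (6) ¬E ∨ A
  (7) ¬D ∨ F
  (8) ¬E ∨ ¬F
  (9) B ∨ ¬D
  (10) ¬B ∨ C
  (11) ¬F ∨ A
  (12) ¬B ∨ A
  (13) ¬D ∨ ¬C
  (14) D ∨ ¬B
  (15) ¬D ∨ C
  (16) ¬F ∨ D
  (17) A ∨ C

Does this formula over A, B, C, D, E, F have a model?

Try B = True.
The clause (C) is unit, so C = True.
The clause (F) is unit, so F = True.
But (¬F) is also a unit clause — contradiction.
So B must be the other value — set B = False.
The clause (F) is unit, so F = True.
The clause (¬C) is unit, so C = False.
The clause (¬E) is unit, so E = False.
The clause (¬D) is unit, so D = False.
But (D) is also a unit clause — contradiction.
Either choice for B ends in contradiction.
No assignment satisfies every clause.

Unsatisfiable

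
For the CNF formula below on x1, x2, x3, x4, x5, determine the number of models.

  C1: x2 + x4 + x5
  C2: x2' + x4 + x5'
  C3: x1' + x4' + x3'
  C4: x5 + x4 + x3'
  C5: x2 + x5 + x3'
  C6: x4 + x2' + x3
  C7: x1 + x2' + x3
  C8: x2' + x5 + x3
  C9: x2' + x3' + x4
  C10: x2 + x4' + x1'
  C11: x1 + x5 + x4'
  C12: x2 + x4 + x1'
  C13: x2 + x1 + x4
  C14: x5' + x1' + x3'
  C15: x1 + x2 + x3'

3

There are 2^5 = 32 truth assignments over (x1, x2, x3, x4, x5).
Split on x1. With x1 = 1, the clauses containing x1 are satisfied and x1' drops from the rest; 1 of the 2^4 = 16 assignments to the other variables satisfy what remains.
With x1 = 0, by the same count on the reduced clause set, 2 assignments work.
Total: 1 + 2 = 3.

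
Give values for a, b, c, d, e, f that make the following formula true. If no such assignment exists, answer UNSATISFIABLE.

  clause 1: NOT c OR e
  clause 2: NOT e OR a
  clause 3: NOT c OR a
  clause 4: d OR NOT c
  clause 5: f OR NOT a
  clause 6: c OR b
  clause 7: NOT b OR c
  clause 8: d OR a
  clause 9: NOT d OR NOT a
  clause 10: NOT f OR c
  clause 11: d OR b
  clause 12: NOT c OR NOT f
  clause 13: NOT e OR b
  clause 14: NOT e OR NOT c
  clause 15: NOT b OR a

Branch on c: set c = false.
From the singleton clause (b), b = true.
Now (NOT b) is unsatisfied and unit — conflict.
So c must be the other value — set c = true.
From the singleton clause (e), e = true.
Now (NOT e) is unsatisfied and unit — conflict.
Neither c = true nor c = false works.

UNSATISFIABLE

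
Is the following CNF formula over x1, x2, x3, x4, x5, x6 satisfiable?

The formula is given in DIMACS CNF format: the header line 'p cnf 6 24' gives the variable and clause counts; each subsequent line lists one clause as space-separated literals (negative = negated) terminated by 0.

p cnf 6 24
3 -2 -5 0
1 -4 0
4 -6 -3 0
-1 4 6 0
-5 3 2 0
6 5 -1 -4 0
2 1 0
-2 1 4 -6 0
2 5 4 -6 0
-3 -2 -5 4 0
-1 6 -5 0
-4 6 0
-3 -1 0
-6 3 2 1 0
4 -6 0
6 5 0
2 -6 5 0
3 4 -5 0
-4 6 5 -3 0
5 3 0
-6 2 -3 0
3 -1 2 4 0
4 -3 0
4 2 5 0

Try x1 = True.
Unit clause (¬x3) forces x3 = False.
Unit clause (x5) forces x5 = True.
Unit clause (¬x2) forces x2 = False.
That conflicts with the unit clause (x2).
So x1 must be the other value — set x1 = False.
Unit clause (¬x4) forces x4 = False.
Unit clause (x2) forces x2 = True.
Unit clause (¬x6) forces x6 = False.
Unit clause (x5) forces x5 = True.
Unit clause (x3) forces x3 = True.
That conflicts with the unit clause (¬x3).
Both values of x1 lead to a conflict.
No assignment satisfies every clause.

Unsatisfiable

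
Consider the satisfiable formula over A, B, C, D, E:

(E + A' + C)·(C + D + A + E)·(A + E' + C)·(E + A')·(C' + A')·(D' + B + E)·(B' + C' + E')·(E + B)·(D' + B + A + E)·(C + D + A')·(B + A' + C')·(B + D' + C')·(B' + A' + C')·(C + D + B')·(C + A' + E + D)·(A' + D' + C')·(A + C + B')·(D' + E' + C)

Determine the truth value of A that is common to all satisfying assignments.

Suppose A = 1.
The clause (E) is unit, so E = 1.
The clause (C') is unit, so C = 0.
The clause (D) is unit, so D = 1.
But (D') is also a unit clause — contradiction.
So every satisfying assignment has A = False.

False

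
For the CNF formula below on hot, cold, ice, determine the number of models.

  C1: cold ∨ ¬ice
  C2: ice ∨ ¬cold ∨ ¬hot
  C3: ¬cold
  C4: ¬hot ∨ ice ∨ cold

1

There are 2^3 = 8 truth assignments over (hot, cold, ice).
Check each against the 4 clauses (columns in the order hot, cold, ice):
  F F F  ✓ satisfies all
  F F T  ✗ fails (cold ∨ ¬ice)
  F T F  ✗ fails (¬cold)
  F T T  ✗ fails (¬cold)
  T F F  ✗ fails (¬hot ∨ ice ∨ cold)
  T F T  ✗ fails (cold ∨ ¬ice)
  T T F  ✗ fails (ice ∨ ¬cold ∨ ¬hot)
  T T T  ✗ fails (¬cold)
1 of the 8 rows is a model.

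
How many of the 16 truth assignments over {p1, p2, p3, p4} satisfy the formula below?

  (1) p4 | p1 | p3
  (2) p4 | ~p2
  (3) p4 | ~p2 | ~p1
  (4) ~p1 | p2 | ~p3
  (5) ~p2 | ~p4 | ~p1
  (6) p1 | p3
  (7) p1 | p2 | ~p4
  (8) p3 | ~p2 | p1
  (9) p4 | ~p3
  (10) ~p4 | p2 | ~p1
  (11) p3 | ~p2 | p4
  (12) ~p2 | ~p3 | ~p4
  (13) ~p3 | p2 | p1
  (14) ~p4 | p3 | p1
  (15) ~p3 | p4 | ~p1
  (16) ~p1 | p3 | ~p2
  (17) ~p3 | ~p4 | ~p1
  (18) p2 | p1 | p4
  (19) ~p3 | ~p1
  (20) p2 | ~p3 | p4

There are 2^4 = 16 truth assignments over (p1, p2, p3, p4).
Split on p3. With p3 = 1, the clauses containing p3 are satisfied and ~p3 drops from the rest; 0 of the 2^3 = 8 assignments to the other variables satisfy what remains.
With p3 = 0, by the same count on the reduced clause set, 1 assignment works.
(One model: p1=T, p2=F, p3=F, p4=F.)
Total: 0 + 1 = 1.

1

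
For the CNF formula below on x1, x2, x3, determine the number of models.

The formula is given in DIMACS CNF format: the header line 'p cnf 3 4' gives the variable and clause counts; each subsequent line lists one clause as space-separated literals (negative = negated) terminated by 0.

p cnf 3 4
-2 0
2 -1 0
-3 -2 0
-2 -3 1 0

2

There are 2^3 = 8 truth assignments over (x1, x2, x3).
Check each against the 4 clauses (columns in the order x1, x2, x3):
  F F F  ✓ satisfies all
  F F T  ✓ satisfies all
  F T F  ✗ fails (¬x2)
  F T T  ✗ fails (¬x2)
  T F F  ✗ fails (x2 ∨ ¬x1)
  T F T  ✗ fails (x2 ∨ ¬x1)
  T T F  ✗ fails (¬x2)
  T T T  ✗ fails (¬x2)
2 of the 8 rows are models.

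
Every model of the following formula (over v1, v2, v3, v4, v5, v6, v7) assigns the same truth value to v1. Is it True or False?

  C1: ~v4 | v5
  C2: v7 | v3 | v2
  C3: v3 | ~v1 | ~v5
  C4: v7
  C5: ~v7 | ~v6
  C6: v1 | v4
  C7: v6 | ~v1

Suppose v1 = 1.
(v7) alone gives v7 = 1.
(~v6) alone gives v6 = 0.
Now (v6) is unsatisfied and unit — conflict.
So every satisfying assignment has v1 = False.

False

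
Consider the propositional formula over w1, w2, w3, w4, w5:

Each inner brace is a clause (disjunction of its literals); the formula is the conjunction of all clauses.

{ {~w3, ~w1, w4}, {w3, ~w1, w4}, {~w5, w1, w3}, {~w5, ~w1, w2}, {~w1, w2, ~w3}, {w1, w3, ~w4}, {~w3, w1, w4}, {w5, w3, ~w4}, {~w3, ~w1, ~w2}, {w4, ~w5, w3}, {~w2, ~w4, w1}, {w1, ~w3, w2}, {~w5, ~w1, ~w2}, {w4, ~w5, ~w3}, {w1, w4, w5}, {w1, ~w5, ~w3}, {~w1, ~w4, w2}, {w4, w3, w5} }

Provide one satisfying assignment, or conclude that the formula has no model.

Branch on w3: set w3 = 0.
Branch on w1: set w1 = 0.
The clause (~w5) is unit, so w5 = 0.
The clause (~w4) is unit, so w4 = 0.
That conflicts with the unit clause (w4).
That branch fails; take w1 = 1 instead.
The clause (w4) is unit, so w4 = 1.
The clause (w5) is unit, so w5 = 1.
The clause (w2) is unit, so w2 = 1.
That conflicts with the unit clause (~w2).
Either choice for w1 ends in contradiction.
That branch fails; take w3 = 1 instead.
Branch on w1: set w1 = 0.
The clause (w4) is unit, so w4 = 1.
The clause (~w2) is unit, so w2 = 0.
That conflicts with the unit clause (w2).
That branch fails; take w1 = 1 instead.
The clause (w4) is unit, so w4 = 1.
The clause (w2) is unit, so w2 = 1.
That conflicts with the unit clause (~w2).
Either choice for w1 ends in contradiction.
Either choice for w3 ends in contradiction.

UNSATISFIABLE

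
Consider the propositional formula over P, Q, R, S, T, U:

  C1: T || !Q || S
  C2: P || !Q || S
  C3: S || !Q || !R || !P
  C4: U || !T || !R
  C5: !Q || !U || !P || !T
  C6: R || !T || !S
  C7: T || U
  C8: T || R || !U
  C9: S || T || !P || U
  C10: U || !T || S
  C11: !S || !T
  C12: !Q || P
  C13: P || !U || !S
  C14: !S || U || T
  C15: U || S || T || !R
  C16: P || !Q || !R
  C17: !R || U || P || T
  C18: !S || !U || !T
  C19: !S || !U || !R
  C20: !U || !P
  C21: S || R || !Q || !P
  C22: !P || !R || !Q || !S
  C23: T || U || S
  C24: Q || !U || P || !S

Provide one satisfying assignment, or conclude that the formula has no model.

P: false,  Q: false,  R: false,  S: false,  T: true,  U: true

Try T = true.
The clause (!S) is unit, so S = false.
The clause (U) is unit, so U = true.
The clause (!P) is unit, so P = false.
The clause (!Q) is unit, so Q = false.
All clauses hold; R can take either value.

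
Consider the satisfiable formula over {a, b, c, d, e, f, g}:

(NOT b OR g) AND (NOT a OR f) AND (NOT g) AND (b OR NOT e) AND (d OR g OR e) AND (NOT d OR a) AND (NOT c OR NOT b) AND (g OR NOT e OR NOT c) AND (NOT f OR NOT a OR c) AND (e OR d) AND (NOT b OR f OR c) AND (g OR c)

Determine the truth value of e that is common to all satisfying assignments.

False

Suppose e = true.
From the singleton clause (NOT g), g = false.
From the singleton clause (NOT b), b = false.
That conflicts with the unit clause (b).
So every satisfying assignment has e = False.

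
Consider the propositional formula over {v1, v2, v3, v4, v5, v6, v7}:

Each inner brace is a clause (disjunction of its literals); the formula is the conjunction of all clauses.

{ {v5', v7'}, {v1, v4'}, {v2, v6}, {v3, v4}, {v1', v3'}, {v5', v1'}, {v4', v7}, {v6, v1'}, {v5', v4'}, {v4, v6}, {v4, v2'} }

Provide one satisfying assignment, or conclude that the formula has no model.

v1 ↦ 1; v2 ↦ 1; v3 ↦ 0; v4 ↦ 1; v5 ↦ 0; v6 ↦ 1; v7 ↦ 1

Case v5 = 0:
Case v1 = 1:
Unit clause (v3') forces v3 = 0.
Unit clause (v4) forces v4 = 1.
Unit clause (v7) forces v7 = 1.
Unit clause (v6) forces v6 = 1.
Every clause is now satisfied; v2 is unconstrained.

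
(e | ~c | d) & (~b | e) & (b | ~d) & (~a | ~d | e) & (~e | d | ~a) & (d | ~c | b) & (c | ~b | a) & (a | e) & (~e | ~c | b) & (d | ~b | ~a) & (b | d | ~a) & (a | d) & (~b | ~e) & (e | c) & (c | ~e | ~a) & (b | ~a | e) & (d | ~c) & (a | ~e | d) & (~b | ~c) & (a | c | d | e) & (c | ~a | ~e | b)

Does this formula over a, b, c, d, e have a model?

No

Branch on b: set b = 0.
From the singleton clause (~d), d = 0.
From the singleton clause (~c), c = 0.
From the singleton clause (~a), a = 0.
That conflicts with the unit clause (a).
Undo b and try b = 1.
From the singleton clause (e), e = 1.
That conflicts with the unit clause (~e).
Either choice for b ends in contradiction.
No assignment satisfies every clause.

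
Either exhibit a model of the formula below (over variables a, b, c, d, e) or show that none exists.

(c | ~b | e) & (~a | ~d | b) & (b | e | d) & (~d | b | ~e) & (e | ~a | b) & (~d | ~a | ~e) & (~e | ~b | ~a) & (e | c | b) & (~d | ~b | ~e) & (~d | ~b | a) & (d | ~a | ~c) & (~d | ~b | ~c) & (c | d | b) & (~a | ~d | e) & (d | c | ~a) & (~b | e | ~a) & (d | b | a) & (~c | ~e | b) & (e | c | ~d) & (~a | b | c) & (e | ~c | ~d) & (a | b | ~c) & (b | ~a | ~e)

Case c = 0:
Case b = 1:
(e) alone gives e = 1.
(~a) alone gives a = 0.
(~d) alone gives d = 0.
All clauses are satisfied.

a=0; b=1; c=0; d=0; e=1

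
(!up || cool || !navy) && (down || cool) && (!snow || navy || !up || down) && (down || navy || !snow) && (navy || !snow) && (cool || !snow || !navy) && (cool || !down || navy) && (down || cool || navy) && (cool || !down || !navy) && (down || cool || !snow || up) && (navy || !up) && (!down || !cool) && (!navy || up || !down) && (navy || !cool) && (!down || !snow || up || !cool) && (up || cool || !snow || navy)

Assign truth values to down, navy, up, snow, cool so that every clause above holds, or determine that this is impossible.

down: false; navy: true; up: false; snow: true; cool: true

Case down = false:
(cool) alone gives cool = true.
(navy) alone gives navy = true.
Every clause is now satisfied; up, snow are unconstrained.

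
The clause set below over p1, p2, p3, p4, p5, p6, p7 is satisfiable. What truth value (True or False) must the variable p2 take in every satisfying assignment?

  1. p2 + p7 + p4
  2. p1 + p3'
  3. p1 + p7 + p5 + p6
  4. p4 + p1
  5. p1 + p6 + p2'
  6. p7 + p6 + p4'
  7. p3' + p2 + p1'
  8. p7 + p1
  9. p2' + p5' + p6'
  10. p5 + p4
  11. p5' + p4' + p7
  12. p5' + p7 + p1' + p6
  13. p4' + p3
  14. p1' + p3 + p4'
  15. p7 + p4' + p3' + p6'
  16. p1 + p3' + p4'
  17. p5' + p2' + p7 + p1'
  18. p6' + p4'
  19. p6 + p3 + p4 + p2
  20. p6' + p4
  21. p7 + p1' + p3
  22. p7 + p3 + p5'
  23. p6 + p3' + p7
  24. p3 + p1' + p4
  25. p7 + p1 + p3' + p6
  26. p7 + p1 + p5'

True

Suppose p2 = 0.
Try p7 = 1.
Try p1 = 1.
The clause (p3') is unit, so p3 = 0.
The clause (p4') is unit, so p4 = 0.
Now (p4) is unsatisfied and unit — conflict.
So p1 must be the other value — set p1 = 0.
The clause (p3') is unit, so p3 = 0.
The clause (p4) is unit, so p4 = 1.
Now (p4') is unsatisfied and unit — conflict.
Neither p1 = 1 nor p1 = 0 works.
So p7 must be the other value — set p7 = 0.
The clause (p4) is unit, so p4 = 1.
The clause (p6) is unit, so p6 = 1.
Now (p6') is unsatisfied and unit — conflict.
Neither p7 = 1 nor p7 = 0 works.
So every satisfying assignment has p2 = True.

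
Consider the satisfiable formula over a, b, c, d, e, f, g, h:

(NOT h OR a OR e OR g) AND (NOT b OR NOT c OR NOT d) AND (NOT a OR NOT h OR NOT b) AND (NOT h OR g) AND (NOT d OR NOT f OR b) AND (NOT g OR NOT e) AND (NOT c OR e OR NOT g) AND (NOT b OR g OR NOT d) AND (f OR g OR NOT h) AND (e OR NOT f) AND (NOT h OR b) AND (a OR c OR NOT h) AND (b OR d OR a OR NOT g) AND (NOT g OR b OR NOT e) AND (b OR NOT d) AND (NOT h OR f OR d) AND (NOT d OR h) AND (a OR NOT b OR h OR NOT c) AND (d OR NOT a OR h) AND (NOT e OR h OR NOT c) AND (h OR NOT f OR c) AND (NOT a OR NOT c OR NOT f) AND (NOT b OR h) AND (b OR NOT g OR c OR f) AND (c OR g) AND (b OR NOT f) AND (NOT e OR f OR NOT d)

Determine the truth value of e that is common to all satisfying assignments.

Suppose e = true.
The clause (NOT g) is unit, so g = false.
The clause (NOT h) is unit, so h = false.
The clause (NOT d) is unit, so d = false.
The clause (NOT a) is unit, so a = false.
The clause (NOT c) is unit, so c = false.
That conflicts with the unit clause (c).
So every satisfying assignment has e = False.

False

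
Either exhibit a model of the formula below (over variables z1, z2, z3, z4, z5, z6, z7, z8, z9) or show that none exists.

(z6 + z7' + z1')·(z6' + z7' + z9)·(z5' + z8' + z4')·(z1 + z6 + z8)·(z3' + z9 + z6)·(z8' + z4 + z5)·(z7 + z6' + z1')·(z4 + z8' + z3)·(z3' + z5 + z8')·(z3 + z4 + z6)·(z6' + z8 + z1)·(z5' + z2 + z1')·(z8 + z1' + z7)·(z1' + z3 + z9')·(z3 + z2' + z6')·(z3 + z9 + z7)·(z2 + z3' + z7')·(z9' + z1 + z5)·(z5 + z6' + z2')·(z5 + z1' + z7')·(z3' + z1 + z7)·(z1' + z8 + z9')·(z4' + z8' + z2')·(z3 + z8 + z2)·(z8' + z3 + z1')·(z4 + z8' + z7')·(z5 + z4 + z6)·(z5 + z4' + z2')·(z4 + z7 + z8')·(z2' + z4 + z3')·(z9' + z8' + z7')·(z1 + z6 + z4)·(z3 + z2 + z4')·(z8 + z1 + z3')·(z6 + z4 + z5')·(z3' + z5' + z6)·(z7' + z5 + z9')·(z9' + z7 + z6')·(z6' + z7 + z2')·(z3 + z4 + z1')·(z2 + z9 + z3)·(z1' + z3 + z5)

Case z6 = 1:
Case z7 = 0:
Unit clause (z1') forces z1 = 0.
Unit clause (z8) forces z8 = 1.
Unit clause (z3') forces z3 = 0.
Unit clause (z4) forces z4 = 1.
Unit clause (z5') forces z5 = 0.
Unit clause (z2') forces z2 = 0.
Now (z2) is unsatisfied and unit — conflict.
So z7 must be the other value — set z7 = 1.
Unit clause (z9) forces z9 = 1.
Unit clause (z8') forces z8 = 0.
Unit clause (z1) forces z1 = 1.
Now (z1') is unsatisfied and unit — conflict.
Both values of z7 lead to a conflict.
So z6 must be the other value — set z6 = 0.
Case z7 = 0:
Case z1 = 1:
Unit clause (z8) forces z8 = 1.
Unit clause (z3) forces z3 = 1.
Unit clause (z9) forces z9 = 1.
Unit clause (z5) forces z5 = 1.
Now (z5') is unsatisfied and unit — conflict.
So z1 must be the other value — set z1 = 0.
Unit clause (z8) forces z8 = 1.
Unit clause (z3') forces z3 = 0.
Unit clause (z4) forces z4 = 1.
Unit clause (z5') forces z5 = 0.
Unit clause (z9) forces z9 = 1.
Now (z9') is unsatisfied and unit — conflict.
Both values of z1 lead to a conflict.
So z7 must be the other value — set z7 = 1.
Unit clause (z1') forces z1 = 0.
Unit clause (z8) forces z8 = 1.
Unit clause (z4) forces z4 = 1.
Unit clause (z5') forces z5 = 0.
Unit clause (z3') forces z3 = 0.
Unit clause (z9') forces z9 = 0.
Unit clause (z2') forces z2 = 0.
Now (z2) is unsatisfied and unit — conflict.
Both values of z7 lead to a conflict.
Both values of z6 lead to a conflict.

UNSATISFIABLE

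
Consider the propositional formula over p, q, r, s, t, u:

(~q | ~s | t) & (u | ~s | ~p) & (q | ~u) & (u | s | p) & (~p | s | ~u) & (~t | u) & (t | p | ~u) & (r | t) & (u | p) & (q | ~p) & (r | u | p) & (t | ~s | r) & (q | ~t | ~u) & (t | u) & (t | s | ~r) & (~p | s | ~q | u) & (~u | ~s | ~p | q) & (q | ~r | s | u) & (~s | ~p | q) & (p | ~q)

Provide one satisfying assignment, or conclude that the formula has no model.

Try q = 1.
(p) alone gives p = 1.
Try s = 1.
(t) alone gives t = 1.
(u) alone gives u = 1.
All clauses hold; r can take either value.

p ↦ 1, q ↦ 1, r ↦ 1, s ↦ 1, t ↦ 1, u ↦ 1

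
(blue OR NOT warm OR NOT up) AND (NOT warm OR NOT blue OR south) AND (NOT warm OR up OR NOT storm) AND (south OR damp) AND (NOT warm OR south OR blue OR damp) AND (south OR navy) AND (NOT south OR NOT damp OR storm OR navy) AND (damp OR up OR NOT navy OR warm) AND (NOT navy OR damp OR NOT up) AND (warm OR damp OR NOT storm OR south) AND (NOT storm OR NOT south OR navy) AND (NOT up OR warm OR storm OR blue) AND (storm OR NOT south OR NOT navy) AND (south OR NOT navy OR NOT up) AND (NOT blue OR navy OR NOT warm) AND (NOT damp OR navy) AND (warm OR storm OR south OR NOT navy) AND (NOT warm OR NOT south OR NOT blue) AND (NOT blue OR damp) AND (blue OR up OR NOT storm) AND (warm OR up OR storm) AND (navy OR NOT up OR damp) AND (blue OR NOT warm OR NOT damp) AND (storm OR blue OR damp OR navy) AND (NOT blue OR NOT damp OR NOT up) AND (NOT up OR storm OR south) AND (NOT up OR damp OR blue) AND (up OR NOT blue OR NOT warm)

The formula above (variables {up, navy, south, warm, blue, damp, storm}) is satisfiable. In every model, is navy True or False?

True

Suppose navy = false.
(south) alone gives south = true.
(NOT storm) alone gives storm = false.
(NOT damp) alone gives damp = false.
(NOT blue) alone gives blue = false.
Now (blue) is unsatisfied and unit — conflict.
So every satisfying assignment has navy = True.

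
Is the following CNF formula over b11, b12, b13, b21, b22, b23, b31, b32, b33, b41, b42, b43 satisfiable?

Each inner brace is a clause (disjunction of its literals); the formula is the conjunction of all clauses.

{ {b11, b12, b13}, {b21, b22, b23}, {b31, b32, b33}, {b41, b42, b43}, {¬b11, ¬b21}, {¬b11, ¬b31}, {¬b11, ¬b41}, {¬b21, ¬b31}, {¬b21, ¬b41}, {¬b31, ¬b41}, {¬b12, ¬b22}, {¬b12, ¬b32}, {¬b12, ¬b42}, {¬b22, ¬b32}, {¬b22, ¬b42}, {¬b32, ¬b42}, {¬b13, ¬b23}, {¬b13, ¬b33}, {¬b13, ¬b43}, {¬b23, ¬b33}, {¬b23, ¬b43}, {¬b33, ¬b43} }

No

Case b11 = False:
Case b12 = True:
From the singleton clause (¬b22), b22 = False.
From the singleton clause (¬b32), b32 = False.
From the singleton clause (¬b42), b42 = False.
Case b21 = True:
From the singleton clause (¬b31), b31 = False.
From the singleton clause (b33), b33 = True.
From the singleton clause (¬b41), b41 = False.
From the singleton clause (b43), b43 = True.
But (¬b43) is also a unit clause — contradiction.
So b21 must be the other value — set b21 = False.
From the singleton clause (b23), b23 = True.
From the singleton clause (¬b13), b13 = False.
From the singleton clause (¬b33), b33 = False.
From the singleton clause (b31), b31 = True.
From the singleton clause (¬b41), b41 = False.
From the singleton clause (b43), b43 = True.
But (¬b43) is also a unit clause — contradiction.
Neither b21 = True nor b21 = False works.
So b12 must be the other value — set b12 = False.
From the singleton clause (b13), b13 = True.
From the singleton clause (¬b23), b23 = False.
From the singleton clause (¬b33), b33 = False.
From the singleton clause (¬b43), b43 = False.
Case b21 = True:
From the singleton clause (¬b31), b31 = False.
From the singleton clause (b32), b32 = True.
From the singleton clause (¬b41), b41 = False.
From the singleton clause (b42), b42 = True.
But (¬b42) is also a unit clause — contradiction.
So b21 must be the other value — set b21 = False.
From the singleton clause (b22), b22 = True.
From the singleton clause (¬b32), b32 = False.
From the singleton clause (b31), b31 = True.
From the singleton clause (¬b41), b41 = False.
From the singleton clause (b42), b42 = True.
But (¬b42) is also a unit clause — contradiction.
Neither b21 = True nor b21 = False works.
Neither b12 = True nor b12 = False works.
So b11 must be the other value — set b11 = True.
From the singleton clause (¬b21), b21 = False.
From the singleton clause (¬b31), b31 = False.
From the singleton clause (¬b41), b41 = False.
Case b22 = True:
From the singleton clause (¬b12), b12 = False.
From the singleton clause (¬b32), b32 = False.
From the singleton clause (b33), b33 = True.
From the singleton clause (¬b42), b42 = False.
From the singleton clause (b43), b43 = True.
But (¬b43) is also a unit clause — contradiction.
So b22 must be the other value — set b22 = False.
From the singleton clause (b23), b23 = True.
From the singleton clause (¬b13), b13 = False.
From the singleton clause (¬b33), b33 = False.
From the singleton clause (b32), b32 = True.
From the singleton clause (¬b12), b12 = False.
From the singleton clause (¬b42), b42 = False.
From the singleton clause (b43), b43 = True.
But (¬b43) is also a unit clause — contradiction.
Neither b22 = True nor b22 = False works.
Neither b11 = True nor b11 = False works.
No assignment satisfies every clause.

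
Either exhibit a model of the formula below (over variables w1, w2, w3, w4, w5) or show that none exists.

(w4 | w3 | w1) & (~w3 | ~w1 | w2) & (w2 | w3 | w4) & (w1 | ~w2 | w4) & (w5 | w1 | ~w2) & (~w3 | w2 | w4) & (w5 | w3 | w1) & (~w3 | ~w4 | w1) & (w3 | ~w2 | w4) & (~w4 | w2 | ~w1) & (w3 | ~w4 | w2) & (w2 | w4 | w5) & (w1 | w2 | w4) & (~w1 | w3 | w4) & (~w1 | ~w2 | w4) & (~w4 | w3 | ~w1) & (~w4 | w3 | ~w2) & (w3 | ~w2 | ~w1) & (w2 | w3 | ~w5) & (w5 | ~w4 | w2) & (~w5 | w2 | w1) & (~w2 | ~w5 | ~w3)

w1: 1,  w2: 1,  w3: 1,  w4: 1,  w5: 0

Branch on w4: set w4 = 1.
Branch on w3: set w3 = 1.
(w1) alone gives w1 = 1.
(w2) alone gives w2 = 1.
(~w5) alone gives w5 = 0.
All clauses are satisfied.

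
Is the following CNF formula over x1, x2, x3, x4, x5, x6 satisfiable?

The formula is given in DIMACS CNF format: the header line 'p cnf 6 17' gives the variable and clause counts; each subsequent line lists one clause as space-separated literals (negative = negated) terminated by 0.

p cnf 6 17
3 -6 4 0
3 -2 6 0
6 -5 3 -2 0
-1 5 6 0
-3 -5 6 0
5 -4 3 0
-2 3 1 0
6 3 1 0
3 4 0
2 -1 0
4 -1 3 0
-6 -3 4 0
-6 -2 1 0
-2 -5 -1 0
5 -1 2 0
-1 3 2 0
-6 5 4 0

Branch on x3: set x3 = True.
Branch on x5: set x5 = False.
Branch on x1: set x1 = False.
Branch on x6: set x6 = False.
No clause remains; x2, x4 are free.
A satisfying assignment: x1 ↦ False; x2 ↦ False; x3 ↦ True; x4 ↦ True; x5 ↦ False; x6 ↦ False.

Satisfiable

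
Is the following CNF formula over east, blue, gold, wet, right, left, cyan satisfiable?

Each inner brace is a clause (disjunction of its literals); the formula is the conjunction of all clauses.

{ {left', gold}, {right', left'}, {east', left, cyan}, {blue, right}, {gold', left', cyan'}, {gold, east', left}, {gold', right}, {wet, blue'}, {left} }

Unsatisfiable

(left) alone gives left = 1.
(gold) alone gives gold = 1.
(right') alone gives right = 0.
Now (right) is unsatisfied and unit — conflict.
No assignment satisfies every clause.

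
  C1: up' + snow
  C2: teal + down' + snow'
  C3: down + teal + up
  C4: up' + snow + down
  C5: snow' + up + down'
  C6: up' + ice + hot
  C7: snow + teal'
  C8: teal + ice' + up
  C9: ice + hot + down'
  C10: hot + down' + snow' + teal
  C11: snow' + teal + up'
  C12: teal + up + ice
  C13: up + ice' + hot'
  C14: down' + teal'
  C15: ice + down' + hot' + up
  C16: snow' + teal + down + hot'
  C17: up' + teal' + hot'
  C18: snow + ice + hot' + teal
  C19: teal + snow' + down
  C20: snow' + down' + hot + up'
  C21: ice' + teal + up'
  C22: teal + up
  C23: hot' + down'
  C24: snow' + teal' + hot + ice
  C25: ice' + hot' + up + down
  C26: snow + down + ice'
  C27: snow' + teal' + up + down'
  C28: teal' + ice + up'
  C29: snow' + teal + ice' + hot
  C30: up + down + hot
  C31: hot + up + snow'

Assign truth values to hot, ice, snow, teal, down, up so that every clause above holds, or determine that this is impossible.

hot=0, ice=1, snow=1, teal=1, down=0, up=1

Suppose up = 1.
From the singleton clause (snow), snow = 1.
From the singleton clause (teal), teal = 1.
From the singleton clause (down'), down = 0.
From the singleton clause (hot'), hot = 0.
From the singleton clause (ice), ice = 1.
Every clause now holds.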